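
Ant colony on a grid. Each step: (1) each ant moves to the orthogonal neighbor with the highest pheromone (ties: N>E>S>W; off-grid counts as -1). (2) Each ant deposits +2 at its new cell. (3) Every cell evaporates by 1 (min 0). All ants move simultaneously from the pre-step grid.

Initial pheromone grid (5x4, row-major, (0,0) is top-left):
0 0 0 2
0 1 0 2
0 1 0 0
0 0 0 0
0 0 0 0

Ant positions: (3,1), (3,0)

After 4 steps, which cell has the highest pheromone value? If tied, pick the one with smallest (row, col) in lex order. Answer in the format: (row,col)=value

Answer: (2,1)=5

Derivation:
Step 1: ant0:(3,1)->N->(2,1) | ant1:(3,0)->N->(2,0)
  grid max=2 at (2,1)
Step 2: ant0:(2,1)->W->(2,0) | ant1:(2,0)->E->(2,1)
  grid max=3 at (2,1)
Step 3: ant0:(2,0)->E->(2,1) | ant1:(2,1)->W->(2,0)
  grid max=4 at (2,1)
Step 4: ant0:(2,1)->W->(2,0) | ant1:(2,0)->E->(2,1)
  grid max=5 at (2,1)
Final grid:
  0 0 0 0
  0 0 0 0
  4 5 0 0
  0 0 0 0
  0 0 0 0
Max pheromone 5 at (2,1)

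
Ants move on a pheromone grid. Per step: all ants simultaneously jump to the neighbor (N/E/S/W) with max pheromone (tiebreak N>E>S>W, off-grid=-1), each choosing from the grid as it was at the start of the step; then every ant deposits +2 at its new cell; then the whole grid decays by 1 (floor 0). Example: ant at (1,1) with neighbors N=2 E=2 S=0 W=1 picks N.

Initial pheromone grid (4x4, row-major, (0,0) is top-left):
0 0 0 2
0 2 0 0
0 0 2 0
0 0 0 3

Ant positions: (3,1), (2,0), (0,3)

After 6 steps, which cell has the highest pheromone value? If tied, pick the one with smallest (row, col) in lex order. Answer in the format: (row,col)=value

Answer: (1,1)=8

Derivation:
Step 1: ant0:(3,1)->N->(2,1) | ant1:(2,0)->N->(1,0) | ant2:(0,3)->S->(1,3)
  grid max=2 at (3,3)
Step 2: ant0:(2,1)->N->(1,1) | ant1:(1,0)->E->(1,1) | ant2:(1,3)->N->(0,3)
  grid max=4 at (1,1)
Step 3: ant0:(1,1)->N->(0,1) | ant1:(1,1)->N->(0,1) | ant2:(0,3)->S->(1,3)
  grid max=3 at (0,1)
Step 4: ant0:(0,1)->S->(1,1) | ant1:(0,1)->S->(1,1) | ant2:(1,3)->N->(0,3)
  grid max=6 at (1,1)
Step 5: ant0:(1,1)->N->(0,1) | ant1:(1,1)->N->(0,1) | ant2:(0,3)->S->(1,3)
  grid max=5 at (0,1)
Step 6: ant0:(0,1)->S->(1,1) | ant1:(0,1)->S->(1,1) | ant2:(1,3)->N->(0,3)
  grid max=8 at (1,1)
Final grid:
  0 4 0 2
  0 8 0 0
  0 0 0 0
  0 0 0 0
Max pheromone 8 at (1,1)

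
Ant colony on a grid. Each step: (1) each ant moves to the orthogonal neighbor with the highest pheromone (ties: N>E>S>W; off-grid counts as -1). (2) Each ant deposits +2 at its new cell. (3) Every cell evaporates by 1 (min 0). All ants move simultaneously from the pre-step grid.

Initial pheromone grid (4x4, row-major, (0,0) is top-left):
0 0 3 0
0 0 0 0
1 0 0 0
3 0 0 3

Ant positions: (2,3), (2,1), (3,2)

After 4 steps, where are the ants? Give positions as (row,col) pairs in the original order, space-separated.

Step 1: ant0:(2,3)->S->(3,3) | ant1:(2,1)->W->(2,0) | ant2:(3,2)->E->(3,3)
  grid max=6 at (3,3)
Step 2: ant0:(3,3)->N->(2,3) | ant1:(2,0)->S->(3,0) | ant2:(3,3)->N->(2,3)
  grid max=5 at (3,3)
Step 3: ant0:(2,3)->S->(3,3) | ant1:(3,0)->N->(2,0) | ant2:(2,3)->S->(3,3)
  grid max=8 at (3,3)
Step 4: ant0:(3,3)->N->(2,3) | ant1:(2,0)->S->(3,0) | ant2:(3,3)->N->(2,3)
  grid max=7 at (3,3)

(2,3) (3,0) (2,3)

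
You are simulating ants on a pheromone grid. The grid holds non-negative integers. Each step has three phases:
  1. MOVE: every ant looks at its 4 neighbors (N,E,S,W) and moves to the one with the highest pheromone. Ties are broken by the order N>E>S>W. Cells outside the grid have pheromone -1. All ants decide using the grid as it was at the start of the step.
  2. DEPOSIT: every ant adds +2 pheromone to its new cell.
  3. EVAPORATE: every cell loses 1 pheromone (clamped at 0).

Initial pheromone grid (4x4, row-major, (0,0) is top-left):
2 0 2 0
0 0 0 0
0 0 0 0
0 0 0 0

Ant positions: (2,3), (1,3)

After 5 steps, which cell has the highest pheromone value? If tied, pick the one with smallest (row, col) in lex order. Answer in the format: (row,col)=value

Step 1: ant0:(2,3)->N->(1,3) | ant1:(1,3)->N->(0,3)
  grid max=1 at (0,0)
Step 2: ant0:(1,3)->N->(0,3) | ant1:(0,3)->S->(1,3)
  grid max=2 at (0,3)
Step 3: ant0:(0,3)->S->(1,3) | ant1:(1,3)->N->(0,3)
  grid max=3 at (0,3)
Step 4: ant0:(1,3)->N->(0,3) | ant1:(0,3)->S->(1,3)
  grid max=4 at (0,3)
Step 5: ant0:(0,3)->S->(1,3) | ant1:(1,3)->N->(0,3)
  grid max=5 at (0,3)
Final grid:
  0 0 0 5
  0 0 0 5
  0 0 0 0
  0 0 0 0
Max pheromone 5 at (0,3)

Answer: (0,3)=5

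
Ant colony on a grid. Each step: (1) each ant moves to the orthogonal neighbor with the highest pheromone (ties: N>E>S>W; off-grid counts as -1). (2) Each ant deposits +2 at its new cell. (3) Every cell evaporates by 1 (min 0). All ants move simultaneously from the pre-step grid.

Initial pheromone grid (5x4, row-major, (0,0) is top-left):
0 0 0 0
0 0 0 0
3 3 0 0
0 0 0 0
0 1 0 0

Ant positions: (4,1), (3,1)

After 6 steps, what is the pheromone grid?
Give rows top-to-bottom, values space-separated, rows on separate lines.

After step 1: ants at (3,1),(2,1)
  0 0 0 0
  0 0 0 0
  2 4 0 0
  0 1 0 0
  0 0 0 0
After step 2: ants at (2,1),(2,0)
  0 0 0 0
  0 0 0 0
  3 5 0 0
  0 0 0 0
  0 0 0 0
After step 3: ants at (2,0),(2,1)
  0 0 0 0
  0 0 0 0
  4 6 0 0
  0 0 0 0
  0 0 0 0
After step 4: ants at (2,1),(2,0)
  0 0 0 0
  0 0 0 0
  5 7 0 0
  0 0 0 0
  0 0 0 0
After step 5: ants at (2,0),(2,1)
  0 0 0 0
  0 0 0 0
  6 8 0 0
  0 0 0 0
  0 0 0 0
After step 6: ants at (2,1),(2,0)
  0 0 0 0
  0 0 0 0
  7 9 0 0
  0 0 0 0
  0 0 0 0

0 0 0 0
0 0 0 0
7 9 0 0
0 0 0 0
0 0 0 0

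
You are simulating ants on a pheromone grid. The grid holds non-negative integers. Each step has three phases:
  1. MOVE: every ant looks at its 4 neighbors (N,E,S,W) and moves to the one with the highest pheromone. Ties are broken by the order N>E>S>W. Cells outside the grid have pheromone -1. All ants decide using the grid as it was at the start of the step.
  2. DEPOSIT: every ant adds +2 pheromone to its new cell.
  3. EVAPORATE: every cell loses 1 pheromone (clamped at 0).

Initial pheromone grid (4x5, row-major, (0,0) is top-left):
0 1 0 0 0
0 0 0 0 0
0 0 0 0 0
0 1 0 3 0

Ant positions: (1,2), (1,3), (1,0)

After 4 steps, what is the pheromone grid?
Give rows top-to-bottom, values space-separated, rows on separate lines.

After step 1: ants at (0,2),(0,3),(0,0)
  1 0 1 1 0
  0 0 0 0 0
  0 0 0 0 0
  0 0 0 2 0
After step 2: ants at (0,3),(0,2),(0,1)
  0 1 2 2 0
  0 0 0 0 0
  0 0 0 0 0
  0 0 0 1 0
After step 3: ants at (0,2),(0,3),(0,2)
  0 0 5 3 0
  0 0 0 0 0
  0 0 0 0 0
  0 0 0 0 0
After step 4: ants at (0,3),(0,2),(0,3)
  0 0 6 6 0
  0 0 0 0 0
  0 0 0 0 0
  0 0 0 0 0

0 0 6 6 0
0 0 0 0 0
0 0 0 0 0
0 0 0 0 0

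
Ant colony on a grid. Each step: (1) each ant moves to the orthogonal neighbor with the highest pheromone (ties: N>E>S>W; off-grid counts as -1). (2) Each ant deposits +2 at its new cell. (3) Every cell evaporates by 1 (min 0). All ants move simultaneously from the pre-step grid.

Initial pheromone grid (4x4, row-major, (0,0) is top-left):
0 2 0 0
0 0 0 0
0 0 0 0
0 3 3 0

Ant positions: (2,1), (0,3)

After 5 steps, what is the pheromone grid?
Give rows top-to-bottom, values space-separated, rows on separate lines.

After step 1: ants at (3,1),(1,3)
  0 1 0 0
  0 0 0 1
  0 0 0 0
  0 4 2 0
After step 2: ants at (3,2),(0,3)
  0 0 0 1
  0 0 0 0
  0 0 0 0
  0 3 3 0
After step 3: ants at (3,1),(1,3)
  0 0 0 0
  0 0 0 1
  0 0 0 0
  0 4 2 0
After step 4: ants at (3,2),(0,3)
  0 0 0 1
  0 0 0 0
  0 0 0 0
  0 3 3 0
After step 5: ants at (3,1),(1,3)
  0 0 0 0
  0 0 0 1
  0 0 0 0
  0 4 2 0

0 0 0 0
0 0 0 1
0 0 0 0
0 4 2 0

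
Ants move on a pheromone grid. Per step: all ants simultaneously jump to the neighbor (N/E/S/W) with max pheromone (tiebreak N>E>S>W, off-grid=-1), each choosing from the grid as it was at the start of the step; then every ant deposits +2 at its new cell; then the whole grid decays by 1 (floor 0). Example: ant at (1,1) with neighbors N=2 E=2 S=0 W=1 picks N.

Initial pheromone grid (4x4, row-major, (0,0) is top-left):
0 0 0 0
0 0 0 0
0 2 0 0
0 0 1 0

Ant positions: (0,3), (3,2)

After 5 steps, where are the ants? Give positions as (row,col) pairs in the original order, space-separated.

Step 1: ant0:(0,3)->S->(1,3) | ant1:(3,2)->N->(2,2)
  grid max=1 at (1,3)
Step 2: ant0:(1,3)->N->(0,3) | ant1:(2,2)->W->(2,1)
  grid max=2 at (2,1)
Step 3: ant0:(0,3)->S->(1,3) | ant1:(2,1)->N->(1,1)
  grid max=1 at (1,1)
Step 4: ant0:(1,3)->N->(0,3) | ant1:(1,1)->S->(2,1)
  grid max=2 at (2,1)
Step 5: ant0:(0,3)->S->(1,3) | ant1:(2,1)->N->(1,1)
  grid max=1 at (1,1)

(1,3) (1,1)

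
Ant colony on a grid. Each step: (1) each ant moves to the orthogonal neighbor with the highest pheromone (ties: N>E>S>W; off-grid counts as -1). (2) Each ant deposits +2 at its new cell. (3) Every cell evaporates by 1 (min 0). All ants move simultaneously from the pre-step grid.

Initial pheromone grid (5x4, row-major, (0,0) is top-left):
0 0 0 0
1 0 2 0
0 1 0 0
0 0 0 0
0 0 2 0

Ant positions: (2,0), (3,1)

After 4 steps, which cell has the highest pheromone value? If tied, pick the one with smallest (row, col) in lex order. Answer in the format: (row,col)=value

Step 1: ant0:(2,0)->N->(1,0) | ant1:(3,1)->N->(2,1)
  grid max=2 at (1,0)
Step 2: ant0:(1,0)->N->(0,0) | ant1:(2,1)->N->(1,1)
  grid max=1 at (0,0)
Step 3: ant0:(0,0)->S->(1,0) | ant1:(1,1)->S->(2,1)
  grid max=2 at (1,0)
Step 4: ant0:(1,0)->N->(0,0) | ant1:(2,1)->N->(1,1)
  grid max=1 at (0,0)
Final grid:
  1 0 0 0
  1 1 0 0
  0 1 0 0
  0 0 0 0
  0 0 0 0
Max pheromone 1 at (0,0)

Answer: (0,0)=1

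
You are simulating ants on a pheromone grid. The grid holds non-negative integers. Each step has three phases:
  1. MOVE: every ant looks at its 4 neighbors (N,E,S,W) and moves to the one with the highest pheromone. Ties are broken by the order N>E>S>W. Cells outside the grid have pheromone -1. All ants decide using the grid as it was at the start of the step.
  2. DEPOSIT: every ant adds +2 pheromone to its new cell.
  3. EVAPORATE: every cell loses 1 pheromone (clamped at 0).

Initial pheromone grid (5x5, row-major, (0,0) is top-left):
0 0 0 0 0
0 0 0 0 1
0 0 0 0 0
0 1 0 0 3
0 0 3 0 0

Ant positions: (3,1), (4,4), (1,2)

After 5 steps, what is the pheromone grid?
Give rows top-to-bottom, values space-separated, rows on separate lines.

After step 1: ants at (2,1),(3,4),(0,2)
  0 0 1 0 0
  0 0 0 0 0
  0 1 0 0 0
  0 0 0 0 4
  0 0 2 0 0
After step 2: ants at (1,1),(2,4),(0,3)
  0 0 0 1 0
  0 1 0 0 0
  0 0 0 0 1
  0 0 0 0 3
  0 0 1 0 0
After step 3: ants at (0,1),(3,4),(0,4)
  0 1 0 0 1
  0 0 0 0 0
  0 0 0 0 0
  0 0 0 0 4
  0 0 0 0 0
After step 4: ants at (0,2),(2,4),(1,4)
  0 0 1 0 0
  0 0 0 0 1
  0 0 0 0 1
  0 0 0 0 3
  0 0 0 0 0
After step 5: ants at (0,3),(3,4),(2,4)
  0 0 0 1 0
  0 0 0 0 0
  0 0 0 0 2
  0 0 0 0 4
  0 0 0 0 0

0 0 0 1 0
0 0 0 0 0
0 0 0 0 2
0 0 0 0 4
0 0 0 0 0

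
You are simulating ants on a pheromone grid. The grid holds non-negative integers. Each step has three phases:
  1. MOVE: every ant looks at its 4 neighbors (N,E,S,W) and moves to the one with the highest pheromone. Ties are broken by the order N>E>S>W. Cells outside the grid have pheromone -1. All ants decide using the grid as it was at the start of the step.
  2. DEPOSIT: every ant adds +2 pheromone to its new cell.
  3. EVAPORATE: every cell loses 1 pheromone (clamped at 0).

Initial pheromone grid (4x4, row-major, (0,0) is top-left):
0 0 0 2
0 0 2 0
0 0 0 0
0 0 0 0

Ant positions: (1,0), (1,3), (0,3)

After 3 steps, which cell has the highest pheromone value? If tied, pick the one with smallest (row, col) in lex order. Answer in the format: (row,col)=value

Answer: (0,3)=5

Derivation:
Step 1: ant0:(1,0)->N->(0,0) | ant1:(1,3)->N->(0,3) | ant2:(0,3)->S->(1,3)
  grid max=3 at (0,3)
Step 2: ant0:(0,0)->E->(0,1) | ant1:(0,3)->S->(1,3) | ant2:(1,3)->N->(0,3)
  grid max=4 at (0,3)
Step 3: ant0:(0,1)->E->(0,2) | ant1:(1,3)->N->(0,3) | ant2:(0,3)->S->(1,3)
  grid max=5 at (0,3)
Final grid:
  0 0 1 5
  0 0 0 3
  0 0 0 0
  0 0 0 0
Max pheromone 5 at (0,3)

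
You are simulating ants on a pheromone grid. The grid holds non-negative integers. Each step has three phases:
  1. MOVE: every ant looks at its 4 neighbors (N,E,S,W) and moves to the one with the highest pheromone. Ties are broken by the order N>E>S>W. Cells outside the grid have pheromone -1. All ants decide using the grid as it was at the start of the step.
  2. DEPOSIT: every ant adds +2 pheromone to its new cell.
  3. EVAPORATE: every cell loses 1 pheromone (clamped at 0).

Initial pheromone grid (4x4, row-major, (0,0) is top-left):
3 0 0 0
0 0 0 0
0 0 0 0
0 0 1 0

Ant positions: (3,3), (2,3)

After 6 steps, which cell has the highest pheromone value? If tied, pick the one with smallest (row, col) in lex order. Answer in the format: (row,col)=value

Step 1: ant0:(3,3)->W->(3,2) | ant1:(2,3)->N->(1,3)
  grid max=2 at (0,0)
Step 2: ant0:(3,2)->N->(2,2) | ant1:(1,3)->N->(0,3)
  grid max=1 at (0,0)
Step 3: ant0:(2,2)->S->(3,2) | ant1:(0,3)->S->(1,3)
  grid max=2 at (3,2)
Step 4: ant0:(3,2)->N->(2,2) | ant1:(1,3)->N->(0,3)
  grid max=1 at (0,3)
Step 5: ant0:(2,2)->S->(3,2) | ant1:(0,3)->S->(1,3)
  grid max=2 at (3,2)
Step 6: ant0:(3,2)->N->(2,2) | ant1:(1,3)->N->(0,3)
  grid max=1 at (0,3)
Final grid:
  0 0 0 1
  0 0 0 0
  0 0 1 0
  0 0 1 0
Max pheromone 1 at (0,3)

Answer: (0,3)=1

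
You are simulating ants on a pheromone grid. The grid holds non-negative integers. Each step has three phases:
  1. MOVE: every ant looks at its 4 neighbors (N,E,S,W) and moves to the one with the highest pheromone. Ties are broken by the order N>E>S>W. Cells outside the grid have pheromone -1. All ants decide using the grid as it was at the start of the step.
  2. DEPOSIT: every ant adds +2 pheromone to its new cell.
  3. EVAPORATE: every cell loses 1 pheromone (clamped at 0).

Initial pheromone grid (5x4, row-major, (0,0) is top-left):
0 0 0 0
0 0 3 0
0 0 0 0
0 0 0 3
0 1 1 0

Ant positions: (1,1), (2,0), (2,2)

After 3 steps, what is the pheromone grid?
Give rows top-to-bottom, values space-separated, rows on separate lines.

After step 1: ants at (1,2),(1,0),(1,2)
  0 0 0 0
  1 0 6 0
  0 0 0 0
  0 0 0 2
  0 0 0 0
After step 2: ants at (0,2),(0,0),(0,2)
  1 0 3 0
  0 0 5 0
  0 0 0 0
  0 0 0 1
  0 0 0 0
After step 3: ants at (1,2),(0,1),(1,2)
  0 1 2 0
  0 0 8 0
  0 0 0 0
  0 0 0 0
  0 0 0 0

0 1 2 0
0 0 8 0
0 0 0 0
0 0 0 0
0 0 0 0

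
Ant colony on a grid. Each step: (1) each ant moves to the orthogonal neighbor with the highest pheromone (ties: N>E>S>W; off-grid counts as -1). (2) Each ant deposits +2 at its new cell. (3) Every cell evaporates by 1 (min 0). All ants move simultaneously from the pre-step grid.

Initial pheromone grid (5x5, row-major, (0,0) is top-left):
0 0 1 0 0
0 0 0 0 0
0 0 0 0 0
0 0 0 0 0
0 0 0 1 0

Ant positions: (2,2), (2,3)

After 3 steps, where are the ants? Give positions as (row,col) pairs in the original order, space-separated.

Step 1: ant0:(2,2)->N->(1,2) | ant1:(2,3)->N->(1,3)
  grid max=1 at (1,2)
Step 2: ant0:(1,2)->E->(1,3) | ant1:(1,3)->W->(1,2)
  grid max=2 at (1,2)
Step 3: ant0:(1,3)->W->(1,2) | ant1:(1,2)->E->(1,3)
  grid max=3 at (1,2)

(1,2) (1,3)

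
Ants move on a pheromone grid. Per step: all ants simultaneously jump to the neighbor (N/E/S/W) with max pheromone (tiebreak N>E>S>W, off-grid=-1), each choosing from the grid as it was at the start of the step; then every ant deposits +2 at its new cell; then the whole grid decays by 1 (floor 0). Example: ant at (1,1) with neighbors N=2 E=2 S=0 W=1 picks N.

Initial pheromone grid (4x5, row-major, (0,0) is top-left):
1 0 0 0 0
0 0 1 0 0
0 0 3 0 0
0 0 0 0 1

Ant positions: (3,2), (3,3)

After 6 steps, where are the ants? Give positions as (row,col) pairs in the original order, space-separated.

Step 1: ant0:(3,2)->N->(2,2) | ant1:(3,3)->E->(3,4)
  grid max=4 at (2,2)
Step 2: ant0:(2,2)->N->(1,2) | ant1:(3,4)->N->(2,4)
  grid max=3 at (2,2)
Step 3: ant0:(1,2)->S->(2,2) | ant1:(2,4)->S->(3,4)
  grid max=4 at (2,2)
Step 4: ant0:(2,2)->N->(1,2) | ant1:(3,4)->N->(2,4)
  grid max=3 at (2,2)
Step 5: ant0:(1,2)->S->(2,2) | ant1:(2,4)->S->(3,4)
  grid max=4 at (2,2)
Step 6: ant0:(2,2)->N->(1,2) | ant1:(3,4)->N->(2,4)
  grid max=3 at (2,2)

(1,2) (2,4)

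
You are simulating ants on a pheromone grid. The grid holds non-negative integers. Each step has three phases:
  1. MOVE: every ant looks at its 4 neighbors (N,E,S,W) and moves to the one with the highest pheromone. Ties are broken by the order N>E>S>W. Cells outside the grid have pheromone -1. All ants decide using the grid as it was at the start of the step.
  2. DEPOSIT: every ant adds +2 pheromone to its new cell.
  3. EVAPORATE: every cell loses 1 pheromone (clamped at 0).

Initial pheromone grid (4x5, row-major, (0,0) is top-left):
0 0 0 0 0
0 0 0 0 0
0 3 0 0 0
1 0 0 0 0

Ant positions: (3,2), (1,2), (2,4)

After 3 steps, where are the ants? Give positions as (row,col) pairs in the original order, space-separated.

Step 1: ant0:(3,2)->N->(2,2) | ant1:(1,2)->N->(0,2) | ant2:(2,4)->N->(1,4)
  grid max=2 at (2,1)
Step 2: ant0:(2,2)->W->(2,1) | ant1:(0,2)->E->(0,3) | ant2:(1,4)->N->(0,4)
  grid max=3 at (2,1)
Step 3: ant0:(2,1)->N->(1,1) | ant1:(0,3)->E->(0,4) | ant2:(0,4)->W->(0,3)
  grid max=2 at (0,3)

(1,1) (0,4) (0,3)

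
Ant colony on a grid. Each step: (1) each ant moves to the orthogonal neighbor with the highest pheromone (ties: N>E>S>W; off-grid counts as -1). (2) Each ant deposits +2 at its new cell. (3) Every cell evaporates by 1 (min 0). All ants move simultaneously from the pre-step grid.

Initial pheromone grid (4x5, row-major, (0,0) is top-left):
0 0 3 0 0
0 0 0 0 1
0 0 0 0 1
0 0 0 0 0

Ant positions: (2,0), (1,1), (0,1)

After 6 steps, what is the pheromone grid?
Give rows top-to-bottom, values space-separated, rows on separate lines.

After step 1: ants at (1,0),(0,1),(0,2)
  0 1 4 0 0
  1 0 0 0 0
  0 0 0 0 0
  0 0 0 0 0
After step 2: ants at (0,0),(0,2),(0,1)
  1 2 5 0 0
  0 0 0 0 0
  0 0 0 0 0
  0 0 0 0 0
After step 3: ants at (0,1),(0,1),(0,2)
  0 5 6 0 0
  0 0 0 0 0
  0 0 0 0 0
  0 0 0 0 0
After step 4: ants at (0,2),(0,2),(0,1)
  0 6 9 0 0
  0 0 0 0 0
  0 0 0 0 0
  0 0 0 0 0
After step 5: ants at (0,1),(0,1),(0,2)
  0 9 10 0 0
  0 0 0 0 0
  0 0 0 0 0
  0 0 0 0 0
After step 6: ants at (0,2),(0,2),(0,1)
  0 10 13 0 0
  0 0 0 0 0
  0 0 0 0 0
  0 0 0 0 0

0 10 13 0 0
0 0 0 0 0
0 0 0 0 0
0 0 0 0 0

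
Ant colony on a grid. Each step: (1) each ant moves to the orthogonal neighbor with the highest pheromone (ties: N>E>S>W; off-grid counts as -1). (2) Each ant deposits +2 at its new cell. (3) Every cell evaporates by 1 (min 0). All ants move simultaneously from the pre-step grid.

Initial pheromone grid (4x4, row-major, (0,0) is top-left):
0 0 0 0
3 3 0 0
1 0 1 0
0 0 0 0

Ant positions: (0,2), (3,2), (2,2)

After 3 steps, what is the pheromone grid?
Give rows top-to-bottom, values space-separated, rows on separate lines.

After step 1: ants at (0,3),(2,2),(1,2)
  0 0 0 1
  2 2 1 0
  0 0 2 0
  0 0 0 0
After step 2: ants at (1,3),(1,2),(2,2)
  0 0 0 0
  1 1 2 1
  0 0 3 0
  0 0 0 0
After step 3: ants at (1,2),(2,2),(1,2)
  0 0 0 0
  0 0 5 0
  0 0 4 0
  0 0 0 0

0 0 0 0
0 0 5 0
0 0 4 0
0 0 0 0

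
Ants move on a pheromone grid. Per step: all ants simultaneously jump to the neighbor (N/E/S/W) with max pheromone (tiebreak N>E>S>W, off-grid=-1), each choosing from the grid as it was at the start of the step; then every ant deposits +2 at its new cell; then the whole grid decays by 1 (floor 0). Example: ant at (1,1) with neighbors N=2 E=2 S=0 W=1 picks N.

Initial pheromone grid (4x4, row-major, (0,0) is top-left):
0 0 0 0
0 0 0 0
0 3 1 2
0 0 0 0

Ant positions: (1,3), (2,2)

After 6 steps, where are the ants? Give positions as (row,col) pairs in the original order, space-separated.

Step 1: ant0:(1,3)->S->(2,3) | ant1:(2,2)->W->(2,1)
  grid max=4 at (2,1)
Step 2: ant0:(2,3)->N->(1,3) | ant1:(2,1)->N->(1,1)
  grid max=3 at (2,1)
Step 3: ant0:(1,3)->S->(2,3) | ant1:(1,1)->S->(2,1)
  grid max=4 at (2,1)
Step 4: ant0:(2,3)->N->(1,3) | ant1:(2,1)->N->(1,1)
  grid max=3 at (2,1)
Step 5: ant0:(1,3)->S->(2,3) | ant1:(1,1)->S->(2,1)
  grid max=4 at (2,1)
Step 6: ant0:(2,3)->N->(1,3) | ant1:(2,1)->N->(1,1)
  grid max=3 at (2,1)

(1,3) (1,1)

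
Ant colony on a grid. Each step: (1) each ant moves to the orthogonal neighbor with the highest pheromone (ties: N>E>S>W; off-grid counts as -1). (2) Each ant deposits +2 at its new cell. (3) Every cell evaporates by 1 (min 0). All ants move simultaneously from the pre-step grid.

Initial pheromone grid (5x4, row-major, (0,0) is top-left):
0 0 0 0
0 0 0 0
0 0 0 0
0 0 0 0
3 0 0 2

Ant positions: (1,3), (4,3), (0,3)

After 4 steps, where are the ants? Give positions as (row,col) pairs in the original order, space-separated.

Step 1: ant0:(1,3)->N->(0,3) | ant1:(4,3)->N->(3,3) | ant2:(0,3)->S->(1,3)
  grid max=2 at (4,0)
Step 2: ant0:(0,3)->S->(1,3) | ant1:(3,3)->S->(4,3) | ant2:(1,3)->N->(0,3)
  grid max=2 at (0,3)
Step 3: ant0:(1,3)->N->(0,3) | ant1:(4,3)->N->(3,3) | ant2:(0,3)->S->(1,3)
  grid max=3 at (0,3)
Step 4: ant0:(0,3)->S->(1,3) | ant1:(3,3)->S->(4,3) | ant2:(1,3)->N->(0,3)
  grid max=4 at (0,3)

(1,3) (4,3) (0,3)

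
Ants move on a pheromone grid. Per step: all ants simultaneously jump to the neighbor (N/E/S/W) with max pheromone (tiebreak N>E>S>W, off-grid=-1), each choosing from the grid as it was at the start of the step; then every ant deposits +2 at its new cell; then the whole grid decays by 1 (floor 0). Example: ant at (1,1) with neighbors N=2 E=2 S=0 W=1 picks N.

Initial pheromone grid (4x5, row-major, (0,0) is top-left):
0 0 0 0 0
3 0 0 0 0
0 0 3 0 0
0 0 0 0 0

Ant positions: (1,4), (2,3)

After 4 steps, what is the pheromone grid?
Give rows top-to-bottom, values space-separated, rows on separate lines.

After step 1: ants at (0,4),(2,2)
  0 0 0 0 1
  2 0 0 0 0
  0 0 4 0 0
  0 0 0 0 0
After step 2: ants at (1,4),(1,2)
  0 0 0 0 0
  1 0 1 0 1
  0 0 3 0 0
  0 0 0 0 0
After step 3: ants at (0,4),(2,2)
  0 0 0 0 1
  0 0 0 0 0
  0 0 4 0 0
  0 0 0 0 0
After step 4: ants at (1,4),(1,2)
  0 0 0 0 0
  0 0 1 0 1
  0 0 3 0 0
  0 0 0 0 0

0 0 0 0 0
0 0 1 0 1
0 0 3 0 0
0 0 0 0 0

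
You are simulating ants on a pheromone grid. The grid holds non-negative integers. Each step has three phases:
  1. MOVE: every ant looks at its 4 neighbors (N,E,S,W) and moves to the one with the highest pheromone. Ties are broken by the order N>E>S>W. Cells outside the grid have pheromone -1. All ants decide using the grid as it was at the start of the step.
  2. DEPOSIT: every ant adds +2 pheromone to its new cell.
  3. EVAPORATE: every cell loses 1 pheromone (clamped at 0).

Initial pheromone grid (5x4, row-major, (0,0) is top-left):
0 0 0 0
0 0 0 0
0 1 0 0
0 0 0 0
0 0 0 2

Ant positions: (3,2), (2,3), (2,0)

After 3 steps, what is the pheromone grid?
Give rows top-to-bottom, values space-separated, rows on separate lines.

After step 1: ants at (2,2),(1,3),(2,1)
  0 0 0 0
  0 0 0 1
  0 2 1 0
  0 0 0 0
  0 0 0 1
After step 2: ants at (2,1),(0,3),(2,2)
  0 0 0 1
  0 0 0 0
  0 3 2 0
  0 0 0 0
  0 0 0 0
After step 3: ants at (2,2),(1,3),(2,1)
  0 0 0 0
  0 0 0 1
  0 4 3 0
  0 0 0 0
  0 0 0 0

0 0 0 0
0 0 0 1
0 4 3 0
0 0 0 0
0 0 0 0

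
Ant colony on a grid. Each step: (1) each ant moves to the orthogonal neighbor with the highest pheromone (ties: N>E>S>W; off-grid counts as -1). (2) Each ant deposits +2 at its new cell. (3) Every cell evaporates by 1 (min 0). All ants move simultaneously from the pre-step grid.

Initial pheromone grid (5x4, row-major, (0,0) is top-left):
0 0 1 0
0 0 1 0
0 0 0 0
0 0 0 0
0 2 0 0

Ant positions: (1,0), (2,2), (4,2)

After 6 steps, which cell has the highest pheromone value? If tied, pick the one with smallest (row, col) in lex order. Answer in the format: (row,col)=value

Step 1: ant0:(1,0)->N->(0,0) | ant1:(2,2)->N->(1,2) | ant2:(4,2)->W->(4,1)
  grid max=3 at (4,1)
Step 2: ant0:(0,0)->E->(0,1) | ant1:(1,2)->N->(0,2) | ant2:(4,1)->N->(3,1)
  grid max=2 at (4,1)
Step 3: ant0:(0,1)->E->(0,2) | ant1:(0,2)->S->(1,2) | ant2:(3,1)->S->(4,1)
  grid max=3 at (4,1)
Step 4: ant0:(0,2)->S->(1,2) | ant1:(1,2)->N->(0,2) | ant2:(4,1)->N->(3,1)
  grid max=3 at (0,2)
Step 5: ant0:(1,2)->N->(0,2) | ant1:(0,2)->S->(1,2) | ant2:(3,1)->S->(4,1)
  grid max=4 at (0,2)
Step 6: ant0:(0,2)->S->(1,2) | ant1:(1,2)->N->(0,2) | ant2:(4,1)->N->(3,1)
  grid max=5 at (0,2)
Final grid:
  0 0 5 0
  0 0 5 0
  0 0 0 0
  0 1 0 0
  0 2 0 0
Max pheromone 5 at (0,2)

Answer: (0,2)=5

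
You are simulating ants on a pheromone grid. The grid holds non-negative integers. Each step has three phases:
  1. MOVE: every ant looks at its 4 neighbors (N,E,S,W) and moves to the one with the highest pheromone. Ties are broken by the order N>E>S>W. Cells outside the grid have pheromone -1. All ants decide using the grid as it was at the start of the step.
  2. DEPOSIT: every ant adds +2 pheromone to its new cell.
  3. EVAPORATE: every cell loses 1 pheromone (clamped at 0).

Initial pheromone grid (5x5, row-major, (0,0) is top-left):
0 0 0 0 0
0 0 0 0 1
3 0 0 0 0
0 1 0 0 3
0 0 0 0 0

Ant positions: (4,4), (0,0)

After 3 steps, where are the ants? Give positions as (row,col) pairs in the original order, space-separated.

Step 1: ant0:(4,4)->N->(3,4) | ant1:(0,0)->E->(0,1)
  grid max=4 at (3,4)
Step 2: ant0:(3,4)->N->(2,4) | ant1:(0,1)->E->(0,2)
  grid max=3 at (3,4)
Step 3: ant0:(2,4)->S->(3,4) | ant1:(0,2)->E->(0,3)
  grid max=4 at (3,4)

(3,4) (0,3)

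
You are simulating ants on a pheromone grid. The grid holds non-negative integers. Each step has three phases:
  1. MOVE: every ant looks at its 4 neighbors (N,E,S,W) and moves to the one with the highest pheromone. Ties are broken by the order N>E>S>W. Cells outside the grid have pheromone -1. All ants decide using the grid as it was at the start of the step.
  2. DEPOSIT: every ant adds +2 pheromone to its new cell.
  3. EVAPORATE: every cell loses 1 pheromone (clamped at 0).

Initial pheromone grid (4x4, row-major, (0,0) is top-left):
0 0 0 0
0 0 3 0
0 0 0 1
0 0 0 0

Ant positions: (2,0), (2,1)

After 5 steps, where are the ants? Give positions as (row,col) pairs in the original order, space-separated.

Step 1: ant0:(2,0)->N->(1,0) | ant1:(2,1)->N->(1,1)
  grid max=2 at (1,2)
Step 2: ant0:(1,0)->E->(1,1) | ant1:(1,1)->E->(1,2)
  grid max=3 at (1,2)
Step 3: ant0:(1,1)->E->(1,2) | ant1:(1,2)->W->(1,1)
  grid max=4 at (1,2)
Step 4: ant0:(1,2)->W->(1,1) | ant1:(1,1)->E->(1,2)
  grid max=5 at (1,2)
Step 5: ant0:(1,1)->E->(1,2) | ant1:(1,2)->W->(1,1)
  grid max=6 at (1,2)

(1,2) (1,1)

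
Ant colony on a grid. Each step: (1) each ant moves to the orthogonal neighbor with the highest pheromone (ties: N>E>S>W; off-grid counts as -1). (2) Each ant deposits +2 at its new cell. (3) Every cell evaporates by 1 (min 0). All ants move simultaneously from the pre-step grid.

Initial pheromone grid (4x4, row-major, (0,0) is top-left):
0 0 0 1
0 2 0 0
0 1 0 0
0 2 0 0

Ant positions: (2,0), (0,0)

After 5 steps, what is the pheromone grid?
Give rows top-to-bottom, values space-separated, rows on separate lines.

After step 1: ants at (2,1),(0,1)
  0 1 0 0
  0 1 0 0
  0 2 0 0
  0 1 0 0
After step 2: ants at (1,1),(1,1)
  0 0 0 0
  0 4 0 0
  0 1 0 0
  0 0 0 0
After step 3: ants at (2,1),(2,1)
  0 0 0 0
  0 3 0 0
  0 4 0 0
  0 0 0 0
After step 4: ants at (1,1),(1,1)
  0 0 0 0
  0 6 0 0
  0 3 0 0
  0 0 0 0
After step 5: ants at (2,1),(2,1)
  0 0 0 0
  0 5 0 0
  0 6 0 0
  0 0 0 0

0 0 0 0
0 5 0 0
0 6 0 0
0 0 0 0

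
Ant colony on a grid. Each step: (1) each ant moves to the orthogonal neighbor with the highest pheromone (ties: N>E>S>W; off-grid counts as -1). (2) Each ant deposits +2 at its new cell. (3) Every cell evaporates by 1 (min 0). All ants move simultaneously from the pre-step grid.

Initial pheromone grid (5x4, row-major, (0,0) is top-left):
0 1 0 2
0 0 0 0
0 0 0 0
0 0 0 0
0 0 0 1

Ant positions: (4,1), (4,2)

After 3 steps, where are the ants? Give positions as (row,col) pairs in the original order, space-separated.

Step 1: ant0:(4,1)->N->(3,1) | ant1:(4,2)->E->(4,3)
  grid max=2 at (4,3)
Step 2: ant0:(3,1)->N->(2,1) | ant1:(4,3)->N->(3,3)
  grid max=1 at (2,1)
Step 3: ant0:(2,1)->N->(1,1) | ant1:(3,3)->S->(4,3)
  grid max=2 at (4,3)

(1,1) (4,3)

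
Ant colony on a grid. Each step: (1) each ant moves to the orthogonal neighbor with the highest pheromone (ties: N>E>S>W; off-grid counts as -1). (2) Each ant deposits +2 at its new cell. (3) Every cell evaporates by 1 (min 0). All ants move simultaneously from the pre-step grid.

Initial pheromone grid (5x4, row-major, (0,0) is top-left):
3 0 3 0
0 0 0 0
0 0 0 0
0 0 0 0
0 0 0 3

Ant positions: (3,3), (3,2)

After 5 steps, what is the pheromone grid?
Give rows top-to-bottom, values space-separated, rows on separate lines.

After step 1: ants at (4,3),(2,2)
  2 0 2 0
  0 0 0 0
  0 0 1 0
  0 0 0 0
  0 0 0 4
After step 2: ants at (3,3),(1,2)
  1 0 1 0
  0 0 1 0
  0 0 0 0
  0 0 0 1
  0 0 0 3
After step 3: ants at (4,3),(0,2)
  0 0 2 0
  0 0 0 0
  0 0 0 0
  0 0 0 0
  0 0 0 4
After step 4: ants at (3,3),(0,3)
  0 0 1 1
  0 0 0 0
  0 0 0 0
  0 0 0 1
  0 0 0 3
After step 5: ants at (4,3),(0,2)
  0 0 2 0
  0 0 0 0
  0 0 0 0
  0 0 0 0
  0 0 0 4

0 0 2 0
0 0 0 0
0 0 0 0
0 0 0 0
0 0 0 4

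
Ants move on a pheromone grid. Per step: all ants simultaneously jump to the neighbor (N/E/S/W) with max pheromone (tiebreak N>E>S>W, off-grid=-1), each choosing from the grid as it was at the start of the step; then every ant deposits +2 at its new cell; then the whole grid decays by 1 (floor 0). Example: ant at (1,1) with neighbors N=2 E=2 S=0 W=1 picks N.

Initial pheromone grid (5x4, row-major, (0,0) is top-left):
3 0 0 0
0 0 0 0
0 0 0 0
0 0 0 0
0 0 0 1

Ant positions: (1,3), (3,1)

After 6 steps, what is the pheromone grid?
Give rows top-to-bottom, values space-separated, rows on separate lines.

After step 1: ants at (0,3),(2,1)
  2 0 0 1
  0 0 0 0
  0 1 0 0
  0 0 0 0
  0 0 0 0
After step 2: ants at (1,3),(1,1)
  1 0 0 0
  0 1 0 1
  0 0 0 0
  0 0 0 0
  0 0 0 0
After step 3: ants at (0,3),(0,1)
  0 1 0 1
  0 0 0 0
  0 0 0 0
  0 0 0 0
  0 0 0 0
After step 4: ants at (1,3),(0,2)
  0 0 1 0
  0 0 0 1
  0 0 0 0
  0 0 0 0
  0 0 0 0
After step 5: ants at (0,3),(0,3)
  0 0 0 3
  0 0 0 0
  0 0 0 0
  0 0 0 0
  0 0 0 0
After step 6: ants at (1,3),(1,3)
  0 0 0 2
  0 0 0 3
  0 0 0 0
  0 0 0 0
  0 0 0 0

0 0 0 2
0 0 0 3
0 0 0 0
0 0 0 0
0 0 0 0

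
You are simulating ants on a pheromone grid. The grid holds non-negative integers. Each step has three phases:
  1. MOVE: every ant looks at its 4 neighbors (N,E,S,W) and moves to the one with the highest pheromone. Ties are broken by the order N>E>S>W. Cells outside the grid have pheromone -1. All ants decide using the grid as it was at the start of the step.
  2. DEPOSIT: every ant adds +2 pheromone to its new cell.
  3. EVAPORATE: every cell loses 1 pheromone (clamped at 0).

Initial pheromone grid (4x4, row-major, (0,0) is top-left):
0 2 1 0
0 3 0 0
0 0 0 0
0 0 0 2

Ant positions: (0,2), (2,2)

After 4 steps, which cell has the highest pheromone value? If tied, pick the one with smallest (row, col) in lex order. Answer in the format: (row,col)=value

Answer: (1,1)=7

Derivation:
Step 1: ant0:(0,2)->W->(0,1) | ant1:(2,2)->N->(1,2)
  grid max=3 at (0,1)
Step 2: ant0:(0,1)->S->(1,1) | ant1:(1,2)->W->(1,1)
  grid max=5 at (1,1)
Step 3: ant0:(1,1)->N->(0,1) | ant1:(1,1)->N->(0,1)
  grid max=5 at (0,1)
Step 4: ant0:(0,1)->S->(1,1) | ant1:(0,1)->S->(1,1)
  grid max=7 at (1,1)
Final grid:
  0 4 0 0
  0 7 0 0
  0 0 0 0
  0 0 0 0
Max pheromone 7 at (1,1)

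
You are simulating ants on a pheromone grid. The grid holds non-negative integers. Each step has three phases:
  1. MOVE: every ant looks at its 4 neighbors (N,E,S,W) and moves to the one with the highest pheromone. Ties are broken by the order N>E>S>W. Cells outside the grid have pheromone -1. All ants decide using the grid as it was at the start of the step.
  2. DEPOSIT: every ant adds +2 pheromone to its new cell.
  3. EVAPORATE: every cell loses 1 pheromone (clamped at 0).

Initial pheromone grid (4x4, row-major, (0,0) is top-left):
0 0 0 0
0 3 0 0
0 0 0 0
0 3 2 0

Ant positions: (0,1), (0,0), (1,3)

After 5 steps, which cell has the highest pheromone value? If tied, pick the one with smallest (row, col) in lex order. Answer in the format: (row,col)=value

Answer: (1,1)=8

Derivation:
Step 1: ant0:(0,1)->S->(1,1) | ant1:(0,0)->E->(0,1) | ant2:(1,3)->N->(0,3)
  grid max=4 at (1,1)
Step 2: ant0:(1,1)->N->(0,1) | ant1:(0,1)->S->(1,1) | ant2:(0,3)->S->(1,3)
  grid max=5 at (1,1)
Step 3: ant0:(0,1)->S->(1,1) | ant1:(1,1)->N->(0,1) | ant2:(1,3)->N->(0,3)
  grid max=6 at (1,1)
Step 4: ant0:(1,1)->N->(0,1) | ant1:(0,1)->S->(1,1) | ant2:(0,3)->S->(1,3)
  grid max=7 at (1,1)
Step 5: ant0:(0,1)->S->(1,1) | ant1:(1,1)->N->(0,1) | ant2:(1,3)->N->(0,3)
  grid max=8 at (1,1)
Final grid:
  0 5 0 1
  0 8 0 0
  0 0 0 0
  0 0 0 0
Max pheromone 8 at (1,1)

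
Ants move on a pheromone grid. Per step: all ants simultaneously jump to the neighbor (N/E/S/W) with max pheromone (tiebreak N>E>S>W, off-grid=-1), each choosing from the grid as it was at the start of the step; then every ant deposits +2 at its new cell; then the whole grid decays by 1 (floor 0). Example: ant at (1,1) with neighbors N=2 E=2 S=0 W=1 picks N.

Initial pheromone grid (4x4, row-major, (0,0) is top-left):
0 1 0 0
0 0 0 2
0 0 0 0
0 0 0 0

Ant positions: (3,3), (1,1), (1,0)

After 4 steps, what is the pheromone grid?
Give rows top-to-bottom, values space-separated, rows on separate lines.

After step 1: ants at (2,3),(0,1),(0,0)
  1 2 0 0
  0 0 0 1
  0 0 0 1
  0 0 0 0
After step 2: ants at (1,3),(0,0),(0,1)
  2 3 0 0
  0 0 0 2
  0 0 0 0
  0 0 0 0
After step 3: ants at (0,3),(0,1),(0,0)
  3 4 0 1
  0 0 0 1
  0 0 0 0
  0 0 0 0
After step 4: ants at (1,3),(0,0),(0,1)
  4 5 0 0
  0 0 0 2
  0 0 0 0
  0 0 0 0

4 5 0 0
0 0 0 2
0 0 0 0
0 0 0 0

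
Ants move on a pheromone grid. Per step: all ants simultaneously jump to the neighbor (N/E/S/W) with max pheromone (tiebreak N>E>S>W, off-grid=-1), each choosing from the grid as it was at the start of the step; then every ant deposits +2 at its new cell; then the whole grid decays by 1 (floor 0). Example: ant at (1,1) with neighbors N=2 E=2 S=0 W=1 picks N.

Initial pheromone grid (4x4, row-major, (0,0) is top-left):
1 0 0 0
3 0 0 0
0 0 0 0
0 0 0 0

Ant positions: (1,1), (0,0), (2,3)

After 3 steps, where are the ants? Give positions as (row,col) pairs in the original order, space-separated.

Step 1: ant0:(1,1)->W->(1,0) | ant1:(0,0)->S->(1,0) | ant2:(2,3)->N->(1,3)
  grid max=6 at (1,0)
Step 2: ant0:(1,0)->N->(0,0) | ant1:(1,0)->N->(0,0) | ant2:(1,3)->N->(0,3)
  grid max=5 at (1,0)
Step 3: ant0:(0,0)->S->(1,0) | ant1:(0,0)->S->(1,0) | ant2:(0,3)->S->(1,3)
  grid max=8 at (1,0)

(1,0) (1,0) (1,3)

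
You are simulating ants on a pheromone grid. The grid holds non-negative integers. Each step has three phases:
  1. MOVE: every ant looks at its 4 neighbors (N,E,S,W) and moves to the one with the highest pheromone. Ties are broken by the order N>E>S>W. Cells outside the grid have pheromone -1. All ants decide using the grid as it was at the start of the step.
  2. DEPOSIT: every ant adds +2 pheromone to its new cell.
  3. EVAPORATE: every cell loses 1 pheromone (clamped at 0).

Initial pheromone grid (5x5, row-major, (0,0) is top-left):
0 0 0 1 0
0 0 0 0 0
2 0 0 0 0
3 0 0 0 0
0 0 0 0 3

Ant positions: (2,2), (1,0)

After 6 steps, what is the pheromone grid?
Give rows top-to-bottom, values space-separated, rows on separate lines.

After step 1: ants at (1,2),(2,0)
  0 0 0 0 0
  0 0 1 0 0
  3 0 0 0 0
  2 0 0 0 0
  0 0 0 0 2
After step 2: ants at (0,2),(3,0)
  0 0 1 0 0
  0 0 0 0 0
  2 0 0 0 0
  3 0 0 0 0
  0 0 0 0 1
After step 3: ants at (0,3),(2,0)
  0 0 0 1 0
  0 0 0 0 0
  3 0 0 0 0
  2 0 0 0 0
  0 0 0 0 0
After step 4: ants at (0,4),(3,0)
  0 0 0 0 1
  0 0 0 0 0
  2 0 0 0 0
  3 0 0 0 0
  0 0 0 0 0
After step 5: ants at (1,4),(2,0)
  0 0 0 0 0
  0 0 0 0 1
  3 0 0 0 0
  2 0 0 0 0
  0 0 0 0 0
After step 6: ants at (0,4),(3,0)
  0 0 0 0 1
  0 0 0 0 0
  2 0 0 0 0
  3 0 0 0 0
  0 0 0 0 0

0 0 0 0 1
0 0 0 0 0
2 0 0 0 0
3 0 0 0 0
0 0 0 0 0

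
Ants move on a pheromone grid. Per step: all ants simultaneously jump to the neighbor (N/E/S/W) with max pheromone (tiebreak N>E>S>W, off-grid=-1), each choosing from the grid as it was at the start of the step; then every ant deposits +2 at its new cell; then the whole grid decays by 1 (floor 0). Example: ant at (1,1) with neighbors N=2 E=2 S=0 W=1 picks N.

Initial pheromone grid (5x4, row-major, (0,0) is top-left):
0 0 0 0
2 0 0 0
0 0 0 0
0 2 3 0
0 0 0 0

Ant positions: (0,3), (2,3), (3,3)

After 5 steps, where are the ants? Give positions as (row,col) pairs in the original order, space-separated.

Step 1: ant0:(0,3)->S->(1,3) | ant1:(2,3)->N->(1,3) | ant2:(3,3)->W->(3,2)
  grid max=4 at (3,2)
Step 2: ant0:(1,3)->N->(0,3) | ant1:(1,3)->N->(0,3) | ant2:(3,2)->W->(3,1)
  grid max=3 at (0,3)
Step 3: ant0:(0,3)->S->(1,3) | ant1:(0,3)->S->(1,3) | ant2:(3,1)->E->(3,2)
  grid max=5 at (1,3)
Step 4: ant0:(1,3)->N->(0,3) | ant1:(1,3)->N->(0,3) | ant2:(3,2)->W->(3,1)
  grid max=5 at (0,3)
Step 5: ant0:(0,3)->S->(1,3) | ant1:(0,3)->S->(1,3) | ant2:(3,1)->E->(3,2)
  grid max=7 at (1,3)

(1,3) (1,3) (3,2)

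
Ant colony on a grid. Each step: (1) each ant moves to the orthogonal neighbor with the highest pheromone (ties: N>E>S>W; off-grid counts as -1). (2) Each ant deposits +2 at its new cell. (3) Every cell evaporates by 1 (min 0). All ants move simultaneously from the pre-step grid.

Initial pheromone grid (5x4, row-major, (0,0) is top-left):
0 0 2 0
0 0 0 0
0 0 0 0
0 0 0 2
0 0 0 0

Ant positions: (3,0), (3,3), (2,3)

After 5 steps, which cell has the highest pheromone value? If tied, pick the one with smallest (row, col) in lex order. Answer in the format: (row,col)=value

Answer: (3,3)=7

Derivation:
Step 1: ant0:(3,0)->N->(2,0) | ant1:(3,3)->N->(2,3) | ant2:(2,3)->S->(3,3)
  grid max=3 at (3,3)
Step 2: ant0:(2,0)->N->(1,0) | ant1:(2,3)->S->(3,3) | ant2:(3,3)->N->(2,3)
  grid max=4 at (3,3)
Step 3: ant0:(1,0)->N->(0,0) | ant1:(3,3)->N->(2,3) | ant2:(2,3)->S->(3,3)
  grid max=5 at (3,3)
Step 4: ant0:(0,0)->E->(0,1) | ant1:(2,3)->S->(3,3) | ant2:(3,3)->N->(2,3)
  grid max=6 at (3,3)
Step 5: ant0:(0,1)->E->(0,2) | ant1:(3,3)->N->(2,3) | ant2:(2,3)->S->(3,3)
  grid max=7 at (3,3)
Final grid:
  0 0 1 0
  0 0 0 0
  0 0 0 5
  0 0 0 7
  0 0 0 0
Max pheromone 7 at (3,3)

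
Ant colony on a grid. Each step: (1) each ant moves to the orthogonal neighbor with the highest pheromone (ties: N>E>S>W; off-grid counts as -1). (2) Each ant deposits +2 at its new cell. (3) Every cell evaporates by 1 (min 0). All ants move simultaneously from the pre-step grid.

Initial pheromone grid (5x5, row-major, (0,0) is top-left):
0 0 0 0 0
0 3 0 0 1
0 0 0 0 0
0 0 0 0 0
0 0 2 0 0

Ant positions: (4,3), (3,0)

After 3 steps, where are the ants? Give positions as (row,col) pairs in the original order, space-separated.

Step 1: ant0:(4,3)->W->(4,2) | ant1:(3,0)->N->(2,0)
  grid max=3 at (4,2)
Step 2: ant0:(4,2)->N->(3,2) | ant1:(2,0)->N->(1,0)
  grid max=2 at (4,2)
Step 3: ant0:(3,2)->S->(4,2) | ant1:(1,0)->E->(1,1)
  grid max=3 at (4,2)

(4,2) (1,1)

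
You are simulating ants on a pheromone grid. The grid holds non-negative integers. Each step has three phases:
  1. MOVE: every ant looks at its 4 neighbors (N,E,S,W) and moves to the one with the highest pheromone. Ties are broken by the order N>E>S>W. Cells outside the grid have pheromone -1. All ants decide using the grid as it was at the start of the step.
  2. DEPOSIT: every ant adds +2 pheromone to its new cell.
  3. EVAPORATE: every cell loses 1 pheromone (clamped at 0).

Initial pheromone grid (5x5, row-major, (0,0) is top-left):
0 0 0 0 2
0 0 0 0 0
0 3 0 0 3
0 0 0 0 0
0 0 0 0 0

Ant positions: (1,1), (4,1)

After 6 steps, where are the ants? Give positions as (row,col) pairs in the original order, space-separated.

Step 1: ant0:(1,1)->S->(2,1) | ant1:(4,1)->N->(3,1)
  grid max=4 at (2,1)
Step 2: ant0:(2,1)->S->(3,1) | ant1:(3,1)->N->(2,1)
  grid max=5 at (2,1)
Step 3: ant0:(3,1)->N->(2,1) | ant1:(2,1)->S->(3,1)
  grid max=6 at (2,1)
Step 4: ant0:(2,1)->S->(3,1) | ant1:(3,1)->N->(2,1)
  grid max=7 at (2,1)
Step 5: ant0:(3,1)->N->(2,1) | ant1:(2,1)->S->(3,1)
  grid max=8 at (2,1)
Step 6: ant0:(2,1)->S->(3,1) | ant1:(3,1)->N->(2,1)
  grid max=9 at (2,1)

(3,1) (2,1)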